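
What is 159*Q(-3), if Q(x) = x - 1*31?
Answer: -5406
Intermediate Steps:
Q(x) = -31 + x (Q(x) = x - 31 = -31 + x)
159*Q(-3) = 159*(-31 - 3) = 159*(-34) = -5406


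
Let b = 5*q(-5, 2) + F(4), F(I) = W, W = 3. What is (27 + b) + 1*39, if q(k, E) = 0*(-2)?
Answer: 69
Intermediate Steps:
q(k, E) = 0
F(I) = 3
b = 3 (b = 5*0 + 3 = 0 + 3 = 3)
(27 + b) + 1*39 = (27 + 3) + 1*39 = 30 + 39 = 69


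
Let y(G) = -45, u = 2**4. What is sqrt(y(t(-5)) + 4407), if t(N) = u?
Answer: sqrt(4362) ≈ 66.045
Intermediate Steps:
u = 16
t(N) = 16
sqrt(y(t(-5)) + 4407) = sqrt(-45 + 4407) = sqrt(4362)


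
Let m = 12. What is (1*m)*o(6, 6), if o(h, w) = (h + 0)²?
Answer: 432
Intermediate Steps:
o(h, w) = h²
(1*m)*o(6, 6) = (1*12)*6² = 12*36 = 432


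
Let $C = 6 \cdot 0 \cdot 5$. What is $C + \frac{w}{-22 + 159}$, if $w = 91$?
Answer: $\frac{91}{137} \approx 0.66423$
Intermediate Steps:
$C = 0$ ($C = 0 \cdot 5 = 0$)
$C + \frac{w}{-22 + 159} = 0 + \frac{91}{-22 + 159} = 0 + \frac{91}{137} = \frac{91}{137}$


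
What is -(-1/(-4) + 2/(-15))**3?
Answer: -343/216000 ≈ -0.0015880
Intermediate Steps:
-(-1/(-4) + 2/(-15))**3 = -(-1*(-1/4) + 2*(-1/15))**3 = -(1/4 - 2/15)**3 = -(7/60)**3 = -1*343/216000 = -343/216000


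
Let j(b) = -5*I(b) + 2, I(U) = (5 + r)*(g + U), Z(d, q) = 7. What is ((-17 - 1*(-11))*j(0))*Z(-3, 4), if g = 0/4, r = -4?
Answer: -84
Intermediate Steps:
g = 0 (g = 0*(1/4) = 0)
I(U) = U (I(U) = (5 - 4)*(0 + U) = 1*U = U)
j(b) = 2 - 5*b (j(b) = -5*b + 2 = 2 - 5*b)
((-17 - 1*(-11))*j(0))*Z(-3, 4) = ((-17 - 1*(-11))*(2 - 5*0))*7 = ((-17 + 11)*(2 + 0))*7 = -6*2*7 = -12*7 = -84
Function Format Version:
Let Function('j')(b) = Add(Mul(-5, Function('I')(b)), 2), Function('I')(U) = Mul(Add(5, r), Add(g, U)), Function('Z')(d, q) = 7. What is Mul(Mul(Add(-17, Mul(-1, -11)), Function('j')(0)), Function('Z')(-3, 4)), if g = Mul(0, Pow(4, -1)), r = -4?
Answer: -84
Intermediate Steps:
g = 0 (g = Mul(0, Rational(1, 4)) = 0)
Function('I')(U) = U (Function('I')(U) = Mul(Add(5, -4), Add(0, U)) = Mul(1, U) = U)
Function('j')(b) = Add(2, Mul(-5, b)) (Function('j')(b) = Add(Mul(-5, b), 2) = Add(2, Mul(-5, b)))
Mul(Mul(Add(-17, Mul(-1, -11)), Function('j')(0)), Function('Z')(-3, 4)) = Mul(Mul(Add(-17, Mul(-1, -11)), Add(2, Mul(-5, 0))), 7) = Mul(Mul(Add(-17, 11), Add(2, 0)), 7) = Mul(Mul(-6, 2), 7) = Mul(-12, 7) = -84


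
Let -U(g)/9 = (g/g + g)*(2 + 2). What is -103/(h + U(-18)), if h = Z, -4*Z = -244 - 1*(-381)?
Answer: -412/2311 ≈ -0.17828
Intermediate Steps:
Z = -137/4 (Z = -(-244 - 1*(-381))/4 = -(-244 + 381)/4 = -¼*137 = -137/4 ≈ -34.250)
h = -137/4 ≈ -34.250
U(g) = -36 - 36*g (U(g) = -9*(g/g + g)*(2 + 2) = -9*(1 + g)*4 = -9*(4 + 4*g) = -36 - 36*g)
-103/(h + U(-18)) = -103/(-137/4 + (-36 - 36*(-18))) = -103/(-137/4 + (-36 + 648)) = -103/(-137/4 + 612) = -103/2311/4 = -103*4/2311 = -412/2311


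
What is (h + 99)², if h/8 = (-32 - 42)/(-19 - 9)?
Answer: 707281/49 ≈ 14434.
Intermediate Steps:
h = 148/7 (h = 8*((-32 - 42)/(-19 - 9)) = 8*(-74/(-28)) = 8*(-74*(-1/28)) = 8*(37/14) = 148/7 ≈ 21.143)
(h + 99)² = (148/7 + 99)² = (841/7)² = 707281/49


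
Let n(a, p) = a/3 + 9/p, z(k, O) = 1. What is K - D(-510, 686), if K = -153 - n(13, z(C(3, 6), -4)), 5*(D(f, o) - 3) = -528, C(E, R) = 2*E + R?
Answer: -956/15 ≈ -63.733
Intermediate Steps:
C(E, R) = R + 2*E
D(f, o) = -513/5 (D(f, o) = 3 + (⅕)*(-528) = 3 - 528/5 = -513/5)
n(a, p) = 9/p + a/3 (n(a, p) = a*(⅓) + 9/p = a/3 + 9/p = 9/p + a/3)
K = -499/3 (K = -153 - (9/1 + (⅓)*13) = -153 - (9*1 + 13/3) = -153 - (9 + 13/3) = -153 - 1*40/3 = -153 - 40/3 = -499/3 ≈ -166.33)
K - D(-510, 686) = -499/3 - 1*(-513/5) = -499/3 + 513/5 = -956/15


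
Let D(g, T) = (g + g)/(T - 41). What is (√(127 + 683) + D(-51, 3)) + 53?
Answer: 1058/19 + 9*√10 ≈ 84.145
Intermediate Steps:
D(g, T) = 2*g/(-41 + T) (D(g, T) = (2*g)/(-41 + T) = 2*g/(-41 + T))
(√(127 + 683) + D(-51, 3)) + 53 = (√(127 + 683) + 2*(-51)/(-41 + 3)) + 53 = (√810 + 2*(-51)/(-38)) + 53 = (9*√10 + 2*(-51)*(-1/38)) + 53 = (9*√10 + 51/19) + 53 = (51/19 + 9*√10) + 53 = 1058/19 + 9*√10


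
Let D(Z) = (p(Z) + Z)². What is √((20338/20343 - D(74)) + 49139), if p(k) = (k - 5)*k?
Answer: I*√11083921351057455/20343 ≈ 5175.3*I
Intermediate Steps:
p(k) = k*(-5 + k) (p(k) = (-5 + k)*k = k*(-5 + k))
D(Z) = (Z + Z*(-5 + Z))² (D(Z) = (Z*(-5 + Z) + Z)² = (Z + Z*(-5 + Z))²)
√((20338/20343 - D(74)) + 49139) = √((20338/20343 - 74²*(-4 + 74)²) + 49139) = √((20338*(1/20343) - 5476*70²) + 49139) = √((20338/20343 - 5476*4900) + 49139) = √((20338/20343 - 1*26832400) + 49139) = √((20338/20343 - 26832400) + 49139) = √(-545851492862/20343 + 49139) = √(-544851858185/20343) = I*√11083921351057455/20343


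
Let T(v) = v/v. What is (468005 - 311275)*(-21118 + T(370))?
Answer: -3309667410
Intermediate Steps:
T(v) = 1
(468005 - 311275)*(-21118 + T(370)) = (468005 - 311275)*(-21118 + 1) = 156730*(-21117) = -3309667410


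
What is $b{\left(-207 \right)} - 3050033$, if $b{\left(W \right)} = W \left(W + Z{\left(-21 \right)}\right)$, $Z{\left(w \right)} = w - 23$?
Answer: $-2998076$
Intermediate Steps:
$Z{\left(w \right)} = -23 + w$
$b{\left(W \right)} = W \left(-44 + W\right)$ ($b{\left(W \right)} = W \left(W - 44\right) = W \left(-44 + W\right)$)
$b{\left(-207 \right)} - 3050033 = - 207 \left(-44 - 207\right) - 3050033 = \left(-207\right) \left(-251\right) - 3050033 = 51957 - 3050033 = -2998076$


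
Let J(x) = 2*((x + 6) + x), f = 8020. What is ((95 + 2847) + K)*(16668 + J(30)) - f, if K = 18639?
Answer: 362552780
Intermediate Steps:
J(x) = 12 + 4*x (J(x) = 2*((6 + x) + x) = 2*(6 + 2*x) = 12 + 4*x)
((95 + 2847) + K)*(16668 + J(30)) - f = ((95 + 2847) + 18639)*(16668 + (12 + 4*30)) - 1*8020 = (2942 + 18639)*(16668 + (12 + 120)) - 8020 = 21581*(16668 + 132) - 8020 = 21581*16800 - 8020 = 362560800 - 8020 = 362552780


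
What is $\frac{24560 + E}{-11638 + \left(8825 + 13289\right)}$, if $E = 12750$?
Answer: $\frac{18655}{5238} \approx 3.5615$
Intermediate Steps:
$\frac{24560 + E}{-11638 + \left(8825 + 13289\right)} = \frac{24560 + 12750}{-11638 + \left(8825 + 13289\right)} = \frac{37310}{-11638 + 22114} = \frac{37310}{10476} = 37310 \cdot \frac{1}{10476} = \frac{18655}{5238}$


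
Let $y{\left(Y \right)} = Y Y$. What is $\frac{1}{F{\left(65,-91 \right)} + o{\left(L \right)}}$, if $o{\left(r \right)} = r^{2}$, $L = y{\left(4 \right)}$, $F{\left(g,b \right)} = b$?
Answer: $\frac{1}{165} \approx 0.0060606$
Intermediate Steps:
$y{\left(Y \right)} = Y^{2}$
$L = 16$ ($L = 4^{2} = 16$)
$\frac{1}{F{\left(65,-91 \right)} + o{\left(L \right)}} = \frac{1}{-91 + 16^{2}} = \frac{1}{-91 + 256} = \frac{1}{165}$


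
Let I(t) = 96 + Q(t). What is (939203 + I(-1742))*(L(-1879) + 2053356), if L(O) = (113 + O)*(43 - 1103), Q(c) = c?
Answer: 3680207493012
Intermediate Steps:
L(O) = -119780 - 1060*O (L(O) = (113 + O)*(-1060) = -119780 - 1060*O)
I(t) = 96 + t
(939203 + I(-1742))*(L(-1879) + 2053356) = (939203 + (96 - 1742))*((-119780 - 1060*(-1879)) + 2053356) = (939203 - 1646)*((-119780 + 1991740) + 2053356) = 937557*(1871960 + 2053356) = 937557*3925316 = 3680207493012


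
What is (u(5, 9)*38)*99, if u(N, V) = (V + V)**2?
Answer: 1218888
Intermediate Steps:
u(N, V) = 4*V**2 (u(N, V) = (2*V)**2 = 4*V**2)
(u(5, 9)*38)*99 = ((4*9**2)*38)*99 = ((4*81)*38)*99 = (324*38)*99 = 12312*99 = 1218888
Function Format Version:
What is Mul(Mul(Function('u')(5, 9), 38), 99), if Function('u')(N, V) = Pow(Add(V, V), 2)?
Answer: 1218888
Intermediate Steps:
Function('u')(N, V) = Mul(4, Pow(V, 2)) (Function('u')(N, V) = Pow(Mul(2, V), 2) = Mul(4, Pow(V, 2)))
Mul(Mul(Function('u')(5, 9), 38), 99) = Mul(Mul(Mul(4, Pow(9, 2)), 38), 99) = Mul(Mul(Mul(4, 81), 38), 99) = Mul(Mul(324, 38), 99) = Mul(12312, 99) = 1218888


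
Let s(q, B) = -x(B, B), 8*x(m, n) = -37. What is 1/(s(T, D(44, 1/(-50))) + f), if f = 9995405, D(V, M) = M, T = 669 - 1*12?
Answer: 8/79963277 ≈ 1.0005e-7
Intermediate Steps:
T = 657 (T = 669 - 12 = 657)
x(m, n) = -37/8 (x(m, n) = (⅛)*(-37) = -37/8)
s(q, B) = 37/8 (s(q, B) = -1*(-37/8) = 37/8)
1/(s(T, D(44, 1/(-50))) + f) = 1/(37/8 + 9995405) = 1/(79963277/8) = 8/79963277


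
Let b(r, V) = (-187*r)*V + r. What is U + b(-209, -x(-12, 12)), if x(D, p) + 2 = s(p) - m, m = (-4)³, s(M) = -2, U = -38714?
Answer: -2383903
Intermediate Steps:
m = -64
x(D, p) = 60 (x(D, p) = -2 + (-2 - 1*(-64)) = -2 + (-2 + 64) = -2 + 62 = 60)
b(r, V) = r - 187*V*r (b(r, V) = -187*V*r + r = r - 187*V*r)
U + b(-209, -x(-12, 12)) = -38714 - 209*(1 - (-187)*60) = -38714 - 209*(1 - 187*(-60)) = -38714 - 209*(1 + 11220) = -38714 - 209*11221 = -38714 - 2345189 = -2383903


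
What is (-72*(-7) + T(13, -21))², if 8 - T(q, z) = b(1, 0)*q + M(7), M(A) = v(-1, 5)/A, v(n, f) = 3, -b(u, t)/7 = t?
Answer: 12823561/49 ≈ 2.6171e+5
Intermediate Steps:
b(u, t) = -7*t
M(A) = 3/A
T(q, z) = 53/7 (T(q, z) = 8 - ((-7*0)*q + 3/7) = 8 - (0*q + 3*(⅐)) = 8 - (0 + 3/7) = 8 - 1*3/7 = 8 - 3/7 = 53/7)
(-72*(-7) + T(13, -21))² = (-72*(-7) + 53/7)² = (504 + 53/7)² = (3581/7)² = 12823561/49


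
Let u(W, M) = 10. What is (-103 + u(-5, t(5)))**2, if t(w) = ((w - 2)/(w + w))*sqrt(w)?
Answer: 8649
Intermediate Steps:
t(w) = (-2 + w)/(2*sqrt(w)) (t(w) = ((-2 + w)/((2*w)))*sqrt(w) = ((-2 + w)*(1/(2*w)))*sqrt(w) = ((-2 + w)/(2*w))*sqrt(w) = (-2 + w)/(2*sqrt(w)))
(-103 + u(-5, t(5)))**2 = (-103 + 10)**2 = (-93)**2 = 8649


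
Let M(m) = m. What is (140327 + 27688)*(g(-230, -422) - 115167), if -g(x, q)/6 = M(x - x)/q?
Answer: -19349783505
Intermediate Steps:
g(x, q) = 0 (g(x, q) = -6*(x - x)/q = -0/q = -6*0 = 0)
(140327 + 27688)*(g(-230, -422) - 115167) = (140327 + 27688)*(0 - 115167) = 168015*(-115167) = -19349783505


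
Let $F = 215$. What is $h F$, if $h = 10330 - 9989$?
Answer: $73315$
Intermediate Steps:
$h = 341$
$h F = 341 \cdot 215 = 73315$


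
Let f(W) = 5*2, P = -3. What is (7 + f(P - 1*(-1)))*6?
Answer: 102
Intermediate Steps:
f(W) = 10
(7 + f(P - 1*(-1)))*6 = (7 + 10)*6 = 17*6 = 102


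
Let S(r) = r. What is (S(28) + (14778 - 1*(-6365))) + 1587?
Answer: 22758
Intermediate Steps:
(S(28) + (14778 - 1*(-6365))) + 1587 = (28 + (14778 - 1*(-6365))) + 1587 = (28 + (14778 + 6365)) + 1587 = (28 + 21143) + 1587 = 21171 + 1587 = 22758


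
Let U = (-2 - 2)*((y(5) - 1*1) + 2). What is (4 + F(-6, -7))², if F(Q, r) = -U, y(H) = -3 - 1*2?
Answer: 144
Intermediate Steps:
y(H) = -5 (y(H) = -3 - 2 = -5)
U = 16 (U = (-2 - 2)*((-5 - 1*1) + 2) = -4*((-5 - 1) + 2) = -4*(-6 + 2) = -4*(-4) = 16)
F(Q, r) = -16 (F(Q, r) = -1*16 = -16)
(4 + F(-6, -7))² = (4 - 16)² = (-12)² = 144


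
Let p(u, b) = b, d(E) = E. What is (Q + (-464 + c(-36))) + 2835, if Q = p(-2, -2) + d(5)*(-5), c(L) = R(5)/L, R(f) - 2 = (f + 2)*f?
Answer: 84347/36 ≈ 2343.0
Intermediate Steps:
R(f) = 2 + f*(2 + f) (R(f) = 2 + (f + 2)*f = 2 + (2 + f)*f = 2 + f*(2 + f))
c(L) = 37/L (c(L) = (2 + 5² + 2*5)/L = (2 + 25 + 10)/L = 37/L)
Q = -27 (Q = -2 + 5*(-5) = -2 - 25 = -27)
(Q + (-464 + c(-36))) + 2835 = (-27 + (-464 + 37/(-36))) + 2835 = (-27 + (-464 + 37*(-1/36))) + 2835 = (-27 + (-464 - 37/36)) + 2835 = (-27 - 16741/36) + 2835 = -17713/36 + 2835 = 84347/36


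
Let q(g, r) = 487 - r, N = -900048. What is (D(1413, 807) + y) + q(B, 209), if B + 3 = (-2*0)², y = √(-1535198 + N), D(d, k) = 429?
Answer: 707 + 11*I*√20126 ≈ 707.0 + 1560.5*I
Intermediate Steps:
y = 11*I*√20126 (y = √(-1535198 - 900048) = √(-2435246) = 11*I*√20126 ≈ 1560.5*I)
B = -3 (B = -3 + (-2*0)² = -3 + 0² = -3 + 0 = -3)
(D(1413, 807) + y) + q(B, 209) = (429 + 11*I*√20126) + (487 - 1*209) = (429 + 11*I*√20126) + (487 - 209) = (429 + 11*I*√20126) + 278 = 707 + 11*I*√20126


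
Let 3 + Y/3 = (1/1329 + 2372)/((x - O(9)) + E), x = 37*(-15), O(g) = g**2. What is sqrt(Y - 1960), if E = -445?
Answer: 6*I*sqrt(12584952336698)/478883 ≈ 44.448*I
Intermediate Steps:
x = -555
Y = -7462336/478883 (Y = -9 + 3*((1/1329 + 2372)/((-555 - 1*9**2) - 445)) = -9 + 3*((1/1329 + 2372)/((-555 - 1*81) - 445)) = -9 + 3*(3152389/(1329*((-555 - 81) - 445))) = -9 + 3*(3152389/(1329*(-636 - 445))) = -9 + 3*((3152389/1329)/(-1081)) = -9 + 3*((3152389/1329)*(-1/1081)) = -9 + 3*(-3152389/1436649) = -9 - 3152389/478883 = -7462336/478883 ≈ -15.583)
sqrt(Y - 1960) = sqrt(-7462336/478883 - 1960) = sqrt(-946073016/478883) = 6*I*sqrt(12584952336698)/478883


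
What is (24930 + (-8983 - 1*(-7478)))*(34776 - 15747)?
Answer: 445754325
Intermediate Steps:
(24930 + (-8983 - 1*(-7478)))*(34776 - 15747) = (24930 + (-8983 + 7478))*19029 = (24930 - 1505)*19029 = 23425*19029 = 445754325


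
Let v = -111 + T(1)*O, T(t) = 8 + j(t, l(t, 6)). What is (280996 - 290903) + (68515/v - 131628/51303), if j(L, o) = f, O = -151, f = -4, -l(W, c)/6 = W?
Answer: -3495373296/349349 ≈ -10005.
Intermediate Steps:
l(W, c) = -6*W
j(L, o) = -4
T(t) = 4 (T(t) = 8 - 4 = 4)
v = -715 (v = -111 + 4*(-151) = -111 - 604 = -715)
(280996 - 290903) + (68515/v - 131628/51303) = (280996 - 290903) + (68515/(-715) - 131628/51303) = -9907 + (68515*(-1/715) - 131628*1/51303) = -9907 + (-13703/143 - 6268/2443) = -9907 - 34372753/349349 = -3495373296/349349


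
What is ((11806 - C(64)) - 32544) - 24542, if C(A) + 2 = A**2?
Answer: -49374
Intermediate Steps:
C(A) = -2 + A**2
((11806 - C(64)) - 32544) - 24542 = ((11806 - (-2 + 64**2)) - 32544) - 24542 = ((11806 - (-2 + 4096)) - 32544) - 24542 = ((11806 - 1*4094) - 32544) - 24542 = ((11806 - 4094) - 32544) - 24542 = (7712 - 32544) - 24542 = -24832 - 24542 = -49374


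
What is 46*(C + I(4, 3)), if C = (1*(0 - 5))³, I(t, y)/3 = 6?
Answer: -4922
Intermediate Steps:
I(t, y) = 18 (I(t, y) = 3*6 = 18)
C = -125 (C = (1*(-5))³ = (-5)³ = -125)
46*(C + I(4, 3)) = 46*(-125 + 18) = 46*(-107) = -4922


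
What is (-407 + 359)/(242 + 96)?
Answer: -24/169 ≈ -0.14201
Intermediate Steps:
(-407 + 359)/(242 + 96) = -48/338 = -48*1/338 = -24/169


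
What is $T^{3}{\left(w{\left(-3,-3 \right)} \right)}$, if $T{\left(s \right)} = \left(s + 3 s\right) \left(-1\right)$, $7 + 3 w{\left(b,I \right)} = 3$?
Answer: $\frac{4096}{27} \approx 151.7$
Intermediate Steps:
$w{\left(b,I \right)} = - \frac{4}{3}$ ($w{\left(b,I \right)} = - \frac{7}{3} + \frac{1}{3} \cdot 3 = - \frac{7}{3} + 1 = - \frac{4}{3}$)
$T{\left(s \right)} = - 4 s$ ($T{\left(s \right)} = 4 s \left(-1\right) = - 4 s$)
$T^{3}{\left(w{\left(-3,-3 \right)} \right)} = \left(\left(-4\right) \left(- \frac{4}{3}\right)\right)^{3} = \left(\frac{16}{3}\right)^{3} = \frac{4096}{27}$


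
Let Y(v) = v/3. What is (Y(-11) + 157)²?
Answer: 211600/9 ≈ 23511.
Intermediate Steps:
Y(v) = v/3 (Y(v) = v*(⅓) = v/3)
(Y(-11) + 157)² = ((⅓)*(-11) + 157)² = (-11/3 + 157)² = (460/3)² = 211600/9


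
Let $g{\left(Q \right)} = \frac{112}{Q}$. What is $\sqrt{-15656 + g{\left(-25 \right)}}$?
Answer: $\frac{2 i \sqrt{97878}}{5} \approx 125.14 i$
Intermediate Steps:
$\sqrt{-15656 + g{\left(-25 \right)}} = \sqrt{-15656 + \frac{112}{-25}} = \sqrt{-15656 + 112 \left(- \frac{1}{25}\right)} = \sqrt{-15656 - \frac{112}{25}} = \sqrt{- \frac{391512}{25}} = \frac{2 i \sqrt{97878}}{5}$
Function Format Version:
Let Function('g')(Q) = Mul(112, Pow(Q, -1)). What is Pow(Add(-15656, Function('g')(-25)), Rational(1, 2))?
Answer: Mul(Rational(2, 5), I, Pow(97878, Rational(1, 2))) ≈ Mul(125.14, I)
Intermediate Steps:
Pow(Add(-15656, Function('g')(-25)), Rational(1, 2)) = Pow(Add(-15656, Mul(112, Pow(-25, -1))), Rational(1, 2)) = Pow(Add(-15656, Mul(112, Rational(-1, 25))), Rational(1, 2)) = Pow(Add(-15656, Rational(-112, 25)), Rational(1, 2)) = Pow(Rational(-391512, 25), Rational(1, 2)) = Mul(Rational(2, 5), I, Pow(97878, Rational(1, 2)))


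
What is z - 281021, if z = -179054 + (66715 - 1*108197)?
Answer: -501557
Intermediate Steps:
z = -220536 (z = -179054 + (66715 - 108197) = -179054 - 41482 = -220536)
z - 281021 = -220536 - 281021 = -501557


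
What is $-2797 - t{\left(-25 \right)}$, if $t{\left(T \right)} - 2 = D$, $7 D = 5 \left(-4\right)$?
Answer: $- \frac{19573}{7} \approx -2796.1$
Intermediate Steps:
$D = - \frac{20}{7}$ ($D = \frac{5 \left(-4\right)}{7} = \frac{1}{7} \left(-20\right) = - \frac{20}{7} \approx -2.8571$)
$t{\left(T \right)} = - \frac{6}{7}$ ($t{\left(T \right)} = 2 - \frac{20}{7} = - \frac{6}{7}$)
$-2797 - t{\left(-25 \right)} = -2797 - - \frac{6}{7} = -2797 + \frac{6}{7} = - \frac{19573}{7}$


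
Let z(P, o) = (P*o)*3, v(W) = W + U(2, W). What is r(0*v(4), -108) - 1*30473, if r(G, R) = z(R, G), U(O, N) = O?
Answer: -30473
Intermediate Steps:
v(W) = 2 + W (v(W) = W + 2 = 2 + W)
z(P, o) = 3*P*o
r(G, R) = 3*G*R (r(G, R) = 3*R*G = 3*G*R)
r(0*v(4), -108) - 1*30473 = 3*(0*(2 + 4))*(-108) - 1*30473 = 3*(0*6)*(-108) - 30473 = 3*0*(-108) - 30473 = 0 - 30473 = -30473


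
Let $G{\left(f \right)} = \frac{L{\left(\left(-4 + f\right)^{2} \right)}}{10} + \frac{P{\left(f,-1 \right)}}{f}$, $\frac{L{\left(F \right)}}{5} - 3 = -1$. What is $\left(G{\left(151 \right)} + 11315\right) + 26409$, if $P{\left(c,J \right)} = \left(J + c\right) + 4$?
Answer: $\frac{5696629}{151} \approx 37726.0$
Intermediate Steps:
$L{\left(F \right)} = 10$ ($L{\left(F \right)} = 15 + 5 \left(-1\right) = 15 - 5 = 10$)
$P{\left(c,J \right)} = 4 + J + c$
$G{\left(f \right)} = 1 + \frac{3 + f}{f}$ ($G{\left(f \right)} = \frac{10}{10} + \frac{4 - 1 + f}{f} = 10 \cdot \frac{1}{10} + \frac{3 + f}{f} = 1 + \frac{3 + f}{f}$)
$\left(G{\left(151 \right)} + 11315\right) + 26409 = \left(\left(2 + \frac{3}{151}\right) + 11315\right) + 26409 = \left(\frac{305}{151} + 11315\right) + 26409 = \frac{1708870}{151} + 26409 = \frac{5696629}{151}$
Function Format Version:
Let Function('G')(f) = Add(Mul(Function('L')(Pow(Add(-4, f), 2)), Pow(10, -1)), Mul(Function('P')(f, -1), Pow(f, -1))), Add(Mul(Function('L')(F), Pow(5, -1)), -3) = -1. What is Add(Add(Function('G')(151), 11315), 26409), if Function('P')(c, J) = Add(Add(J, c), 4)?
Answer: Rational(5696629, 151) ≈ 37726.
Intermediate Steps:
Function('L')(F) = 10 (Function('L')(F) = Add(15, Mul(5, -1)) = Add(15, -5) = 10)
Function('P')(c, J) = Add(4, J, c)
Function('G')(f) = Add(1, Mul(Pow(f, -1), Add(3, f))) (Function('G')(f) = Add(Mul(10, Pow(10, -1)), Mul(Add(4, -1, f), Pow(f, -1))) = Add(Mul(10, Rational(1, 10)), Mul(Add(3, f), Pow(f, -1))) = Add(1, Mul(Pow(f, -1), Add(3, f))))
Add(Add(Function('G')(151), 11315), 26409) = Add(Add(Add(2, Mul(3, Pow(151, -1))), 11315), 26409) = Add(Add(Add(2, Mul(3, Rational(1, 151))), 11315), 26409) = Add(Add(Add(2, Rational(3, 151)), 11315), 26409) = Add(Add(Rational(305, 151), 11315), 26409) = Add(Rational(1708870, 151), 26409) = Rational(5696629, 151)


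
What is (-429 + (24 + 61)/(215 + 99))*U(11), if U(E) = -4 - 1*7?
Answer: 1480831/314 ≈ 4716.0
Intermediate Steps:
U(E) = -11 (U(E) = -4 - 7 = -11)
(-429 + (24 + 61)/(215 + 99))*U(11) = (-429 + (24 + 61)/(215 + 99))*(-11) = (-429 + 85/314)*(-11) = -134621/314*(-11) = 1480831/314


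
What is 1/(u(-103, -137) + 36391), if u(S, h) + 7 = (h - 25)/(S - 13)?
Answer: 58/2110353 ≈ 2.7484e-5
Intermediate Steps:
u(S, h) = -7 + (-25 + h)/(-13 + S) (u(S, h) = -7 + (h - 25)/(S - 13) = -7 + (-25 + h)/(-13 + S))
1/(u(-103, -137) + 36391) = 1/((66 - 137 - 7*(-103))/(-13 - 103) + 36391) = 1/((66 - 137 + 721)/(-116) + 36391) = 1/(-1/116*650 + 36391) = 1/(-325/58 + 36391) = 1/(2110353/58) = 58/2110353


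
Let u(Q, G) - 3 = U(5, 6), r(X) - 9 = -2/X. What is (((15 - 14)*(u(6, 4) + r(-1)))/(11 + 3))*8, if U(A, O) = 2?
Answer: 64/7 ≈ 9.1429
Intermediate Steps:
r(X) = 9 - 2/X
u(Q, G) = 5 (u(Q, G) = 3 + 2 = 5)
(((15 - 14)*(u(6, 4) + r(-1)))/(11 + 3))*8 = (((15 - 14)*(5 + (9 - 2/(-1))))/(11 + 3))*8 = ((1*(5 + (9 - 2*(-1))))/14)*8 = ((1*(5 + (9 + 2)))/14)*8 = ((1*(5 + 11))/14)*8 = ((1*16)/14)*8 = ((1/14)*16)*8 = (8/7)*8 = 64/7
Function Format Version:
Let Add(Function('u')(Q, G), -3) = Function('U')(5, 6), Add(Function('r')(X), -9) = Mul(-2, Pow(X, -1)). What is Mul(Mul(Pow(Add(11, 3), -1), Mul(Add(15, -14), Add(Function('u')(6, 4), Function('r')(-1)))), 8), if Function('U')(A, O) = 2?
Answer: Rational(64, 7) ≈ 9.1429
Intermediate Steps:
Function('r')(X) = Add(9, Mul(-2, Pow(X, -1)))
Function('u')(Q, G) = 5 (Function('u')(Q, G) = Add(3, 2) = 5)
Mul(Mul(Pow(Add(11, 3), -1), Mul(Add(15, -14), Add(Function('u')(6, 4), Function('r')(-1)))), 8) = Mul(Mul(Pow(Add(11, 3), -1), Mul(Add(15, -14), Add(5, Add(9, Mul(-2, Pow(-1, -1)))))), 8) = Mul(Mul(Pow(14, -1), Mul(1, Add(5, Add(9, Mul(-2, -1))))), 8) = Mul(Mul(Rational(1, 14), Mul(1, Add(5, Add(9, 2)))), 8) = Mul(Mul(Rational(1, 14), Mul(1, Add(5, 11))), 8) = Mul(Mul(Rational(1, 14), Mul(1, 16)), 8) = Mul(Mul(Rational(1, 14), 16), 8) = Mul(Rational(8, 7), 8) = Rational(64, 7)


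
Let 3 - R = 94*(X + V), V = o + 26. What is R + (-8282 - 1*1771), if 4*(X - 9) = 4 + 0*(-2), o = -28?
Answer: -10802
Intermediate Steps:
V = -2 (V = -28 + 26 = -2)
X = 10 (X = 9 + (4 + 0*(-2))/4 = 9 + (4 + 0)/4 = 9 + (¼)*4 = 9 + 1 = 10)
R = -749 (R = 3 - 94*(10 - 2) = 3 - 94*8 = 3 - 1*752 = 3 - 752 = -749)
R + (-8282 - 1*1771) = -749 + (-8282 - 1*1771) = -749 + (-8282 - 1771) = -749 - 10053 = -10802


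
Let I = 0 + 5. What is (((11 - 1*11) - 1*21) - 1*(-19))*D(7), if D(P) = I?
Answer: -10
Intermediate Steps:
I = 5
D(P) = 5
(((11 - 1*11) - 1*21) - 1*(-19))*D(7) = (((11 - 1*11) - 1*21) - 1*(-19))*5 = (((11 - 11) - 21) + 19)*5 = ((0 - 21) + 19)*5 = (-21 + 19)*5 = -2*5 = -10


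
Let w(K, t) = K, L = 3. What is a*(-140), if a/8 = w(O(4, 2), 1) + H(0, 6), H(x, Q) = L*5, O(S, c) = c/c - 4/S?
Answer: -16800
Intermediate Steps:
O(S, c) = 1 - 4/S
H(x, Q) = 15 (H(x, Q) = 3*5 = 15)
a = 120 (a = 8*((-4 + 4)/4 + 15) = 8*((¼)*0 + 15) = 8*(0 + 15) = 8*15 = 120)
a*(-140) = 120*(-140) = -16800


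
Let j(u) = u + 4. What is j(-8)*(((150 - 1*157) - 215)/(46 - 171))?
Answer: -888/125 ≈ -7.1040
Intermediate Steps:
j(u) = 4 + u
j(-8)*(((150 - 1*157) - 215)/(46 - 171)) = (4 - 8)*(((150 - 1*157) - 215)/(46 - 171)) = -4*((150 - 157) - 215)/(-125) = -4*(-7 - 215)*(-1)/125 = -(-888)*(-1)/125 = -4*222/125 = -888/125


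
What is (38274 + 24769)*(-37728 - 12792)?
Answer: -3184932360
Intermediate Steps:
(38274 + 24769)*(-37728 - 12792) = 63043*(-50520) = -3184932360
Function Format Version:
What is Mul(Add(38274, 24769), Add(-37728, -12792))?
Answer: -3184932360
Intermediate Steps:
Mul(Add(38274, 24769), Add(-37728, -12792)) = Mul(63043, -50520) = -3184932360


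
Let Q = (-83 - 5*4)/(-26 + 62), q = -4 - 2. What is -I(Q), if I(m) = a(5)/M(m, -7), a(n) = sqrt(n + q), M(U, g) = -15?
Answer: I/15 ≈ 0.066667*I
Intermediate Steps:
q = -6
a(n) = sqrt(-6 + n) (a(n) = sqrt(n - 6) = sqrt(-6 + n))
Q = -103/36 (Q = (-83 - 20)/36 = -103*1/36 = -103/36 ≈ -2.8611)
I(m) = -I/15 (I(m) = sqrt(-6 + 5)/(-15) = sqrt(-1)*(-1/15) = I*(-1/15) = -I/15)
-I(Q) = -(-1)*I/15 = I/15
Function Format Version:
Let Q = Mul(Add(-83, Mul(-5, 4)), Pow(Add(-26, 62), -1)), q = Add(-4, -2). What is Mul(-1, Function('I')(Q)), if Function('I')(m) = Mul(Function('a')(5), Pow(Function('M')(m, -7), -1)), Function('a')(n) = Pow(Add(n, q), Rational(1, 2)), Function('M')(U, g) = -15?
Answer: Mul(Rational(1, 15), I) ≈ Mul(0.066667, I)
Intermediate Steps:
q = -6
Function('a')(n) = Pow(Add(-6, n), Rational(1, 2)) (Function('a')(n) = Pow(Add(n, -6), Rational(1, 2)) = Pow(Add(-6, n), Rational(1, 2)))
Q = Rational(-103, 36) (Q = Mul(Add(-83, -20), Pow(36, -1)) = Mul(-103, Rational(1, 36)) = Rational(-103, 36) ≈ -2.8611)
Function('I')(m) = Mul(Rational(-1, 15), I) (Function('I')(m) = Mul(Pow(Add(-6, 5), Rational(1, 2)), Pow(-15, -1)) = Mul(Pow(-1, Rational(1, 2)), Rational(-1, 15)) = Mul(I, Rational(-1, 15)) = Mul(Rational(-1, 15), I))
Mul(-1, Function('I')(Q)) = Mul(-1, Mul(Rational(-1, 15), I)) = Mul(Rational(1, 15), I)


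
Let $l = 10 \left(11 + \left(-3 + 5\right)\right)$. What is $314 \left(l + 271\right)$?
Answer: $125914$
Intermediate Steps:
$l = 130$ ($l = 10 \left(11 + 2\right) = 10 \cdot 13 = 130$)
$314 \left(l + 271\right) = 314 \left(130 + 271\right) = 314 \cdot 401 = 125914$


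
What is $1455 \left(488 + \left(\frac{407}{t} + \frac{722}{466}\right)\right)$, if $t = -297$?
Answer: $\frac{1489499990}{2097} \approx 7.103 \cdot 10^{5}$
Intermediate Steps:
$1455 \left(488 + \left(\frac{407}{t} + \frac{722}{466}\right)\right) = 1455 \left(488 + \left(\frac{407}{-297} + \frac{722}{466}\right)\right) = 1455 \left(488 + \left(407 \left(- \frac{1}{297}\right) + 722 \cdot \frac{1}{466}\right)\right) = 1455 \left(488 + \left(- \frac{37}{27} + \frac{361}{233}\right)\right) = 1455 \left(488 + \frac{1126}{6291}\right) = 1455 \cdot \frac{3071134}{6291} = \frac{1489499990}{2097}$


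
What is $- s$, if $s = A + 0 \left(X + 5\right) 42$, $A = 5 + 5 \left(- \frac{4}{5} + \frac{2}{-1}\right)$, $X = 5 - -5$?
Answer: $9$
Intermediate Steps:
$X = 10$ ($X = 5 + 5 = 10$)
$A = -9$ ($A = 5 + 5 \left(\left(-4\right) \frac{1}{5} + 2 \left(-1\right)\right) = 5 + 5 \left(- \frac{4}{5} - 2\right) = 5 + 5 \left(- \frac{14}{5}\right) = 5 - 14 = -9$)
$s = -9$ ($s = -9 + 0 \left(10 + 5\right) 42 = -9 + 0 \cdot 15 \cdot 42 = -9 + 0 \cdot 42 = -9 + 0 = -9$)
$- s = \left(-1\right) \left(-9\right) = 9$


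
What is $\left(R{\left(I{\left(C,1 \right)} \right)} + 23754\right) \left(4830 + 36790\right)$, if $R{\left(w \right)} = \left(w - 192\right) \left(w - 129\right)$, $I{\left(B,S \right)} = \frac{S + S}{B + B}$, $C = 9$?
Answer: $\frac{163458138280}{81} \approx 2.018 \cdot 10^{9}$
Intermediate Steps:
$I{\left(B,S \right)} = \frac{S}{B}$ ($I{\left(B,S \right)} = \frac{2 S}{2 B} = 2 S \frac{1}{2 B} = \frac{S}{B}$)
$R{\left(w \right)} = \left(-192 + w\right) \left(-129 + w\right)$
$\left(R{\left(I{\left(C,1 \right)} \right)} + 23754\right) \left(4830 + 36790\right) = \left(\left(24768 + \left(1 \cdot \frac{1}{9}\right)^{2} - 321 \cdot 1 \cdot \frac{1}{9}\right) + 23754\right) \left(4830 + 36790\right) = \left(\left(24768 + \left(1 \cdot \frac{1}{9}\right)^{2} - 321 \cdot 1 \cdot \frac{1}{9}\right) + 23754\right) 41620 = \left(\left(24768 + \left(\frac{1}{9}\right)^{2} - \frac{107}{3}\right) + 23754\right) 41620 = \left(\left(24768 + \frac{1}{81} - \frac{107}{3}\right) + 23754\right) 41620 = \left(\frac{2003320}{81} + 23754\right) 41620 = \frac{3927394}{81} \cdot 41620 = \frac{163458138280}{81}$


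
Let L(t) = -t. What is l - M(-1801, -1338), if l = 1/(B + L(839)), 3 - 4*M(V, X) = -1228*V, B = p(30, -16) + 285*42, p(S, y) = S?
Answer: 24683946629/44644 ≈ 5.5291e+5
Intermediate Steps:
B = 12000 (B = 30 + 285*42 = 30 + 11970 = 12000)
M(V, X) = 3/4 + 307*V (M(V, X) = 3/4 - (-307)/(1/V) = 3/4 - (-307)*V = 3/4 + 307*V)
l = 1/11161 (l = 1/(12000 - 1*839) = 1/(12000 - 839) = 1/11161 ≈ 8.9598e-5)
l - M(-1801, -1338) = 1/11161 - (3/4 + 307*(-1801)) = 1/11161 - (3/4 - 552907) = 1/11161 - 1*(-2211625/4) = 1/11161 + 2211625/4 = 24683946629/44644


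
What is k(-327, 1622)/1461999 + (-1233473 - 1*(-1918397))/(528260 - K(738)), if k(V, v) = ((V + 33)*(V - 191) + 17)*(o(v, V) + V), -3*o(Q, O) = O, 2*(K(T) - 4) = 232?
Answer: -4133666350901/193035037965 ≈ -21.414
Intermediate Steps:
K(T) = 120 (K(T) = 4 + (½)*232 = 4 + 116 = 120)
o(Q, O) = -O/3
k(V, v) = 2*V*(17 + (-191 + V)*(33 + V))/3 (k(V, v) = ((V + 33)*(V - 191) + 17)*(-V/3 + V) = ((33 + V)*(-191 + V) + 17)*(2*V/3) = ((-191 + V)*(33 + V) + 17)*(2*V/3) = (17 + (-191 + V)*(33 + V))*(2*V/3) = 2*V*(17 + (-191 + V)*(33 + V))/3)
k(-327, 1622)/1461999 + (-1233473 - 1*(-1918397))/(528260 - K(738)) = ((⅔)*(-327)*(-6286 + (-327)² - 158*(-327)))/1461999 + (-1233473 - 1*(-1918397))/(528260 - 1*120) = ((⅔)*(-327)*(-6286 + 106929 + 51666))*(1/1461999) + (-1233473 + 1918397)/(528260 - 120) = ((⅔)*(-327)*152309)*(1/1461999) + 684924/528140 = -33203362*1/1461999 + 684924*(1/528140) = -33203362/1461999 + 171231/132035 = -4133666350901/193035037965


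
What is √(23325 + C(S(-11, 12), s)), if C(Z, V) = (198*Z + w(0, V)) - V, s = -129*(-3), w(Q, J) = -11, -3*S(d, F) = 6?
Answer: √22531 ≈ 150.10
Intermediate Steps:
S(d, F) = -2 (S(d, F) = -⅓*6 = -2)
s = 387
C(Z, V) = -11 - V + 198*Z (C(Z, V) = (198*Z - 11) - V = (-11 + 198*Z) - V = -11 - V + 198*Z)
√(23325 + C(S(-11, 12), s)) = √(23325 + (-11 - 1*387 + 198*(-2))) = √(23325 + (-11 - 387 - 396)) = √(23325 - 794) = √22531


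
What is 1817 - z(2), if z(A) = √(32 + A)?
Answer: 1817 - √34 ≈ 1811.2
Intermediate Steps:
1817 - z(2) = 1817 - √(32 + 2) = 1817 - √34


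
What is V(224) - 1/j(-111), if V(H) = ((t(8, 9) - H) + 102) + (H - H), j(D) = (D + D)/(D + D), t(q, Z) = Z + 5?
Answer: -109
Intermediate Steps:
t(q, Z) = 5 + Z
j(D) = 1 (j(D) = (2*D)/((2*D)) = (2*D)*(1/(2*D)) = 1)
V(H) = 116 - H (V(H) = (((5 + 9) - H) + 102) + (H - H) = ((14 - H) + 102) + 0 = (116 - H) + 0 = 116 - H)
V(224) - 1/j(-111) = (116 - 1*224) - 1/1 = (116 - 224) - 1*1 = -108 - 1 = -109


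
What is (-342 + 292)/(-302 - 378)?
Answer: 5/68 ≈ 0.073529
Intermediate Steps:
(-342 + 292)/(-302 - 378) = -50/(-680) = -50*(-1/680) = 5/68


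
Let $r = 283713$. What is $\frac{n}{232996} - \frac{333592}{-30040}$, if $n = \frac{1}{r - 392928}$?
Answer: $\frac{212220039555221}{19110440263140} \approx 11.105$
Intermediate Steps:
$n = - \frac{1}{109215}$ ($n = \frac{1}{283713 - 392928} = \frac{1}{-109215} = - \frac{1}{109215} \approx -9.1563 \cdot 10^{-6}$)
$\frac{n}{232996} - \frac{333592}{-30040} = - \frac{1}{109215 \cdot 232996} - \frac{333592}{-30040} = \left(- \frac{1}{109215}\right) \frac{1}{232996} - - \frac{41699}{3755} = - \frac{1}{25446658140} + \frac{41699}{3755} = \frac{212220039555221}{19110440263140}$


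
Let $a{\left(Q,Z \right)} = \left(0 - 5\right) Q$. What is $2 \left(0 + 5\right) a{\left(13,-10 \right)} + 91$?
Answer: $-559$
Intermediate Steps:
$a{\left(Q,Z \right)} = - 5 Q$
$2 \left(0 + 5\right) a{\left(13,-10 \right)} + 91 = 2 \left(0 + 5\right) \left(\left(-5\right) 13\right) + 91 = 2 \cdot 5 \left(-65\right) + 91 = 10 \left(-65\right) + 91 = -650 + 91 = -559$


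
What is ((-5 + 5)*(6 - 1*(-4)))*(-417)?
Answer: 0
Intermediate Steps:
((-5 + 5)*(6 - 1*(-4)))*(-417) = (0*(6 + 4))*(-417) = (0*10)*(-417) = 0*(-417) = 0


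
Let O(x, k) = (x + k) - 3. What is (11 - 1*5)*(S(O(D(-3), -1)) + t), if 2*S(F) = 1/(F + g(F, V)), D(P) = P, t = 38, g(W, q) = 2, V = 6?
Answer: 1137/5 ≈ 227.40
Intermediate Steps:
O(x, k) = -3 + k + x (O(x, k) = (k + x) - 3 = -3 + k + x)
S(F) = 1/(2*(2 + F)) (S(F) = 1/(2*(F + 2)) = 1/(2*(2 + F)))
(11 - 1*5)*(S(O(D(-3), -1)) + t) = (11 - 1*5)*(1/(2*(2 + (-3 - 1 - 3))) + 38) = (11 - 5)*(1/(2*(2 - 7)) + 38) = 6*((½)/(-5) + 38) = 6*((½)*(-⅕) + 38) = 6*(-⅒ + 38) = 6*(379/10) = 1137/5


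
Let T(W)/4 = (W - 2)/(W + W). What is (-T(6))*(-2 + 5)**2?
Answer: -12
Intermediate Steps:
T(W) = 2*(-2 + W)/W (T(W) = 4*((W - 2)/(W + W)) = 4*((-2 + W)/((2*W))) = 4*((-2 + W)*(1/(2*W))) = 4*((-2 + W)/(2*W)) = 2*(-2 + W)/W)
(-T(6))*(-2 + 5)**2 = (-(2 - 4/6))*(-2 + 5)**2 = -(2 - 4*1/6)*3**2 = -(2 - 2/3)*9 = -1*4/3*9 = -4/3*9 = -12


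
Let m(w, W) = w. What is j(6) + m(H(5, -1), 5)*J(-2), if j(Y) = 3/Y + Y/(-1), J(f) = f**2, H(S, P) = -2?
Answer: -27/2 ≈ -13.500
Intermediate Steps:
j(Y) = -Y + 3/Y (j(Y) = 3/Y + Y*(-1) = 3/Y - Y = -Y + 3/Y)
j(6) + m(H(5, -1), 5)*J(-2) = (-1*6 + 3/6) - 2*(-2)**2 = (-6 + 3*(1/6)) - 2*4 = (-6 + 1/2) - 8 = -11/2 - 8 = -27/2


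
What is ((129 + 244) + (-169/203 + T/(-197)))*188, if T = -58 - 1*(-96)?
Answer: 2796619568/39991 ≈ 69931.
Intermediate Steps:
T = 38 (T = -58 + 96 = 38)
((129 + 244) + (-169/203 + T/(-197)))*188 = ((129 + 244) + (-169/203 + 38/(-197)))*188 = (373 + (-169*1/203 + 38*(-1/197)))*188 = (373 + (-169/203 - 38/197))*188 = (373 - 41007/39991)*188 = (14875636/39991)*188 = 2796619568/39991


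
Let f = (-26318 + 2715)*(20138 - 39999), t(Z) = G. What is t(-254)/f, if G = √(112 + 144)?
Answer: 16/468779183 ≈ 3.4131e-8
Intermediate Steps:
G = 16 (G = √256 = 16)
t(Z) = 16
f = 468779183 (f = -23603*(-19861) = 468779183)
t(-254)/f = 16/468779183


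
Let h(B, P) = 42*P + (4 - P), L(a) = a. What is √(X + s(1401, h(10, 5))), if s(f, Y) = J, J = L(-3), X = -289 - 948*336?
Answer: 2*I*√79705 ≈ 564.64*I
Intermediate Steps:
h(B, P) = 4 + 41*P
X = -318817 (X = -289 - 318528 = -318817)
J = -3
s(f, Y) = -3
√(X + s(1401, h(10, 5))) = √(-318817 - 3) = √(-318820) = 2*I*√79705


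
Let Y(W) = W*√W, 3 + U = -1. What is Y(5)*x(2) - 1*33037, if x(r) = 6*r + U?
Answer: -33037 + 40*√5 ≈ -32948.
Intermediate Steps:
U = -4 (U = -3 - 1 = -4)
Y(W) = W^(3/2)
x(r) = -4 + 6*r (x(r) = 6*r - 4 = -4 + 6*r)
Y(5)*x(2) - 1*33037 = 5^(3/2)*(-4 + 6*2) - 1*33037 = (5*√5)*(-4 + 12) - 33037 = (5*√5)*8 - 33037 = 40*√5 - 33037 = -33037 + 40*√5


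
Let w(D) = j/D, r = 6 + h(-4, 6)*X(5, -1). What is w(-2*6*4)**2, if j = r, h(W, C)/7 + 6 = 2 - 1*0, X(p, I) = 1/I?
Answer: 289/576 ≈ 0.50174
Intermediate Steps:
h(W, C) = -28 (h(W, C) = -42 + 7*(2 - 1*0) = -42 + 7*(2 + 0) = -42 + 7*2 = -42 + 14 = -28)
r = 34 (r = 6 - 28/(-1) = 6 - 28*(-1) = 6 + 28 = 34)
j = 34
w(D) = 34/D
w(-2*6*4)**2 = (34/((-2*6*4)))**2 = (34/((-12*4)))**2 = (34/(-48))**2 = (34*(-1/48))**2 = (-17/24)**2 = 289/576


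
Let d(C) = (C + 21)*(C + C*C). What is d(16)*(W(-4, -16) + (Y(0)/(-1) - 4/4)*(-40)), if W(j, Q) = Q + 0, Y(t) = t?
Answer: 241536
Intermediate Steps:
W(j, Q) = Q
d(C) = (21 + C)*(C + C²)
d(16)*(W(-4, -16) + (Y(0)/(-1) - 4/4)*(-40)) = (16*(21 + 16² + 22*16))*(-16 + (0/(-1) - 4/4)*(-40)) = (16*(21 + 256 + 352))*(-16 + (0*(-1) - 4*¼)*(-40)) = (16*629)*(-16 + (0 - 1)*(-40)) = 10064*(-16 - 1*(-40)) = 10064*(-16 + 40) = 10064*24 = 241536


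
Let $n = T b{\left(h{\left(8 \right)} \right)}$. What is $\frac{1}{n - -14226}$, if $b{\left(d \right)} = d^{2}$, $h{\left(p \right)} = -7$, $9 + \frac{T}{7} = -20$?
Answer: $\frac{1}{4279} \approx 0.0002337$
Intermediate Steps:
$T = -203$ ($T = -63 + 7 \left(-20\right) = -63 - 140 = -203$)
$n = -9947$ ($n = - 203 \left(-7\right)^{2} = \left(-203\right) 49 = -9947$)
$\frac{1}{n - -14226} = \frac{1}{-9947 - -14226} = \frac{1}{-9947 + \left(-27994 + 42220\right)} = \frac{1}{-9947 + 14226} = \frac{1}{4279}$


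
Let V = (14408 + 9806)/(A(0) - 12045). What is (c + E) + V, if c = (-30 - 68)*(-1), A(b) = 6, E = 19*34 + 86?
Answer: 9968156/12039 ≈ 827.99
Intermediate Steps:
E = 732 (E = 646 + 86 = 732)
V = -24214/12039 (V = (14408 + 9806)/(6 - 12045) = 24214/(-12039) = 24214*(-1/12039) = -24214/12039 ≈ -2.0113)
c = 98 (c = -98*(-1) = 98)
(c + E) + V = (98 + 732) - 24214/12039 = 830 - 24214/12039 = 9968156/12039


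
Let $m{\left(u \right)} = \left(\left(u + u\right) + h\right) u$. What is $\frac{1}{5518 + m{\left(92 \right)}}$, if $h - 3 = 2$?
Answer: $\frac{1}{22906} \approx 4.3657 \cdot 10^{-5}$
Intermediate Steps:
$h = 5$ ($h = 3 + 2 = 5$)
$m{\left(u \right)} = u \left(5 + 2 u\right)$ ($m{\left(u \right)} = \left(\left(u + u\right) + 5\right) u = \left(2 u + 5\right) u = \left(5 + 2 u\right) u = u \left(5 + 2 u\right)$)
$\frac{1}{5518 + m{\left(92 \right)}} = \frac{1}{5518 + 92 \left(5 + 2 \cdot 92\right)} = \frac{1}{5518 + 92 \left(5 + 184\right)} = \frac{1}{5518 + 92 \cdot 189} = \frac{1}{5518 + 17388} = \frac{1}{22906}$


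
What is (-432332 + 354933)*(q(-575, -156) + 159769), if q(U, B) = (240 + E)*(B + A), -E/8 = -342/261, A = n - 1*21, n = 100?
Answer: -315321436227/29 ≈ -1.0873e+10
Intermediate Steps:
A = 79 (A = 100 - 1*21 = 100 - 21 = 79)
E = 304/29 (E = -(-2736)/261 = -8*(-38/29) = 304/29 ≈ 10.483)
q(U, B) = 573856/29 + 7264*B/29 (q(U, B) = (240 + 304/29)*(B + 79) = 7264*(79 + B)/29 = 573856/29 + 7264*B/29)
(-432332 + 354933)*(q(-575, -156) + 159769) = (-432332 + 354933)*((573856/29 + (7264/29)*(-156)) + 159769) = -77399*((573856/29 - 1133184/29) + 159769) = -77399*(-559328/29 + 159769) = -77399*4073973/29 = -315321436227/29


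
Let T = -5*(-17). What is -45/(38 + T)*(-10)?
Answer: 150/41 ≈ 3.6585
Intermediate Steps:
T = 85
-45/(38 + T)*(-10) = -45/(38 + 85)*(-10) = -45/123*(-10) = -45*1/123*(-10) = -15/41*(-10) = 150/41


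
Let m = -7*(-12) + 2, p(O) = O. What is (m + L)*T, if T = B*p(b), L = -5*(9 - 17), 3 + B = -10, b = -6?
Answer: 9828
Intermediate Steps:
B = -13 (B = -3 - 10 = -13)
L = 40 (L = -5*(-8) = 40)
m = 86 (m = 84 + 2 = 86)
T = 78 (T = -13*(-6) = 78)
(m + L)*T = (86 + 40)*78 = 126*78 = 9828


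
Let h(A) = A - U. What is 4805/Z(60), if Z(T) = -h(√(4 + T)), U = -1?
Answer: -4805/9 ≈ -533.89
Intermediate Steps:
h(A) = 1 + A (h(A) = A - 1*(-1) = A + 1 = 1 + A)
Z(T) = -1 - √(4 + T) (Z(T) = -(1 + √(4 + T)) = -1 - √(4 + T))
4805/Z(60) = 4805/(-1 - √(4 + 60)) = 4805/(-1 - √64) = 4805/(-1 - 1*8) = 4805/(-1 - 8) = 4805/(-9) = 4805*(-⅑) = -4805/9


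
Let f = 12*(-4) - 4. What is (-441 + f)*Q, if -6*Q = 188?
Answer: 46342/3 ≈ 15447.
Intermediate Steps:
Q = -94/3 (Q = -⅙*188 = -94/3 ≈ -31.333)
f = -52 (f = -48 - 4 = -52)
(-441 + f)*Q = (-441 - 52)*(-94/3) = -493*(-94/3) = 46342/3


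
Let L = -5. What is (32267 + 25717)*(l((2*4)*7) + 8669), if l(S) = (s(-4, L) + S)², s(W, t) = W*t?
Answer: 837578880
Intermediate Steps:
l(S) = (20 + S)² (l(S) = (-4*(-5) + S)² = (20 + S)²)
(32267 + 25717)*(l((2*4)*7) + 8669) = (32267 + 25717)*((20 + (2*4)*7)² + 8669) = 57984*((20 + 8*7)² + 8669) = 57984*((20 + 56)² + 8669) = 57984*(76² + 8669) = 57984*(5776 + 8669) = 57984*14445 = 837578880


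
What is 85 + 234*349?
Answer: 81751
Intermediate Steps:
85 + 234*349 = 85 + 81666 = 81751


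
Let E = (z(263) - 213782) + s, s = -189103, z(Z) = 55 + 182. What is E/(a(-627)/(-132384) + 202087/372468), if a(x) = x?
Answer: -1654507599752448/2248885237 ≈ -7.3570e+5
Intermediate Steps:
z(Z) = 237
E = -402648 (E = (237 - 213782) - 189103 = -213545 - 189103 = -402648)
E/(a(-627)/(-132384) + 202087/372468) = -402648/(-627/(-132384) + 202087/372468) = -402648/(-627*(-1/132384) + 202087*(1/372468)) = -402648/(209/44128 + 202087/372468) = -402648/2248885237/4109066976 = -402648*4109066976/2248885237 = -1654507599752448/2248885237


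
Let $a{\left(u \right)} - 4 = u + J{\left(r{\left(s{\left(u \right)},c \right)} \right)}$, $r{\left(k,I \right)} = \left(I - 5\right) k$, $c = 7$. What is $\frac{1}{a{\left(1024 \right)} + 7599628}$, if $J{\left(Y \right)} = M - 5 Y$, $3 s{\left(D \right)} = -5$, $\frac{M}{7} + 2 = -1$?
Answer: $\frac{3}{22801955} \approx 1.3157 \cdot 10^{-7}$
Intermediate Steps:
$M = -21$ ($M = -14 + 7 \left(-1\right) = -14 - 7 = -21$)
$s{\left(D \right)} = - \frac{5}{3}$ ($s{\left(D \right)} = \frac{1}{3} \left(-5\right) = - \frac{5}{3}$)
$r{\left(k,I \right)} = k \left(-5 + I\right)$ ($r{\left(k,I \right)} = \left(-5 + I\right) k = k \left(-5 + I\right)$)
$J{\left(Y \right)} = -21 - 5 Y$
$a{\left(u \right)} = - \frac{1}{3} + u$ ($a{\left(u \right)} = 4 - \left(21 - u + 5 \left(- \frac{5}{3}\right) \left(-5 + 7\right)\right) = 4 - \left(21 - u + 5 \left(- \frac{5}{3}\right) 2\right) = 4 + \left(u - \frac{13}{3}\right) = 4 + \left(- \frac{13}{3} + u\right) = - \frac{1}{3} + u$)
$\frac{1}{a{\left(1024 \right)} + 7599628} = \frac{1}{\left(- \frac{1}{3} + 1024\right) + 7599628} = \frac{1}{\frac{3071}{3} + 7599628} = \frac{1}{\frac{22801955}{3}} = \frac{3}{22801955}$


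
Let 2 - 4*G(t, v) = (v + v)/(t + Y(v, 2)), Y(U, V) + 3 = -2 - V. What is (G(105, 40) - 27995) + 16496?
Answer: -1126873/98 ≈ -11499.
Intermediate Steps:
Y(U, V) = -5 - V (Y(U, V) = -3 + (-2 - V) = -5 - V)
G(t, v) = ½ - v/(2*(-7 + t)) (G(t, v) = ½ - (v + v)/(4*(t + (-5 - 1*2))) = ½ - 2*v/(4*(t + (-5 - 2))) = ½ - 2*v/(4*(t - 7)) = ½ - 2*v/(4*(-7 + t)) = ½ - v/(2*(-7 + t)))
(G(105, 40) - 27995) + 16496 = ((-7 + 105 - 1*40)/(2*(-7 + 105)) - 27995) + 16496 = ((½)*(-7 + 105 - 40)/98 - 27995) + 16496 = ((½)*(1/98)*58 - 27995) + 16496 = (29/98 - 27995) + 16496 = -2743481/98 + 16496 = -1126873/98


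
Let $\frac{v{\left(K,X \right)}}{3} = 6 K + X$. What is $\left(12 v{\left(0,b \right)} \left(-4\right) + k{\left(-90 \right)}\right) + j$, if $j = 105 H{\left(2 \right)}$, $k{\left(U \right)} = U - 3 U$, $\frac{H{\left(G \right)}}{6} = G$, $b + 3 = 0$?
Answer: $1872$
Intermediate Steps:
$b = -3$ ($b = -3 + 0 = -3$)
$v{\left(K,X \right)} = 3 X + 18 K$ ($v{\left(K,X \right)} = 3 \left(6 K + X\right) = 3 \left(X + 6 K\right) = 3 X + 18 K$)
$H{\left(G \right)} = 6 G$
$k{\left(U \right)} = - 2 U$
$j = 1260$ ($j = 105 \cdot 6 \cdot 2 = 105 \cdot 12 = 1260$)
$\left(12 v{\left(0,b \right)} \left(-4\right) + k{\left(-90 \right)}\right) + j = \left(12 \left(3 \left(-3\right) + 18 \cdot 0\right) \left(-4\right) - -180\right) + 1260 = \left(12 \left(-9 + 0\right) \left(-4\right) + 180\right) + 1260 = \left(12 \left(-9\right) \left(-4\right) + 180\right) + 1260 = \left(\left(-108\right) \left(-4\right) + 180\right) + 1260 = \left(432 + 180\right) + 1260 = 612 + 1260 = 1872$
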